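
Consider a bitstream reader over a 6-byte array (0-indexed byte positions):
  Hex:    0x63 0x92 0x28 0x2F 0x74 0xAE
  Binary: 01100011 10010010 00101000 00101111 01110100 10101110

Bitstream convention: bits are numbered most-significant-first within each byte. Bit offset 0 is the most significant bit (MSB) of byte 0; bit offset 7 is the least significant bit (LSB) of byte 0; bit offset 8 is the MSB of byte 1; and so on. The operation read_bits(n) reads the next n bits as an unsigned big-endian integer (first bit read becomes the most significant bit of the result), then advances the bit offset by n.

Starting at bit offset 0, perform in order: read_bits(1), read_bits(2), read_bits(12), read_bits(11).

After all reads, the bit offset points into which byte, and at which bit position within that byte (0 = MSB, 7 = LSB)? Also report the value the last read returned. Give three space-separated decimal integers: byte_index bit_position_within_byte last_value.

Read 1: bits[0:1] width=1 -> value=0 (bin 0); offset now 1 = byte 0 bit 1; 47 bits remain
Read 2: bits[1:3] width=2 -> value=3 (bin 11); offset now 3 = byte 0 bit 3; 45 bits remain
Read 3: bits[3:15] width=12 -> value=457 (bin 000111001001); offset now 15 = byte 1 bit 7; 33 bits remain
Read 4: bits[15:26] width=11 -> value=160 (bin 00010100000); offset now 26 = byte 3 bit 2; 22 bits remain

Answer: 3 2 160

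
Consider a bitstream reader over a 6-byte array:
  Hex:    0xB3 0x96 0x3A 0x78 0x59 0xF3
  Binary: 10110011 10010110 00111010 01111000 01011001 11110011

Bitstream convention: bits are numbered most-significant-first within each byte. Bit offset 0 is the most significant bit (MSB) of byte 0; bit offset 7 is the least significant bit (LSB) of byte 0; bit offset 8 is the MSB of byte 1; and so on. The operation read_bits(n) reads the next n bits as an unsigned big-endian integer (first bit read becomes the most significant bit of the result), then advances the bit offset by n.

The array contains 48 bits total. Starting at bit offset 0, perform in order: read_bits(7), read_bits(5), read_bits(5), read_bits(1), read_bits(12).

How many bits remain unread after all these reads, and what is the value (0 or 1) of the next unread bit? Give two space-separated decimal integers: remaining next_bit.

Read 1: bits[0:7] width=7 -> value=89 (bin 1011001); offset now 7 = byte 0 bit 7; 41 bits remain
Read 2: bits[7:12] width=5 -> value=25 (bin 11001); offset now 12 = byte 1 bit 4; 36 bits remain
Read 3: bits[12:17] width=5 -> value=12 (bin 01100); offset now 17 = byte 2 bit 1; 31 bits remain
Read 4: bits[17:18] width=1 -> value=0 (bin 0); offset now 18 = byte 2 bit 2; 30 bits remain
Read 5: bits[18:30] width=12 -> value=3742 (bin 111010011110); offset now 30 = byte 3 bit 6; 18 bits remain

Answer: 18 0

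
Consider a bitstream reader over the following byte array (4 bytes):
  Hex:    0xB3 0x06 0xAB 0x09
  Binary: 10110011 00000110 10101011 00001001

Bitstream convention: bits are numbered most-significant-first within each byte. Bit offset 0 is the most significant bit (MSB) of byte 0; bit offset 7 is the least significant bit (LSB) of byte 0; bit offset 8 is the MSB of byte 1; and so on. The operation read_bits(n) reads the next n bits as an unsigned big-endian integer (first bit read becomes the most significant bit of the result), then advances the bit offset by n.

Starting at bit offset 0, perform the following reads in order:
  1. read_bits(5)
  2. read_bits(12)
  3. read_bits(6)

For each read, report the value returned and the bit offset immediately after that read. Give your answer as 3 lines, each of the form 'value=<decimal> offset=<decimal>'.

Read 1: bits[0:5] width=5 -> value=22 (bin 10110); offset now 5 = byte 0 bit 5; 27 bits remain
Read 2: bits[5:17] width=12 -> value=1549 (bin 011000001101); offset now 17 = byte 2 bit 1; 15 bits remain
Read 3: bits[17:23] width=6 -> value=21 (bin 010101); offset now 23 = byte 2 bit 7; 9 bits remain

Answer: value=22 offset=5
value=1549 offset=17
value=21 offset=23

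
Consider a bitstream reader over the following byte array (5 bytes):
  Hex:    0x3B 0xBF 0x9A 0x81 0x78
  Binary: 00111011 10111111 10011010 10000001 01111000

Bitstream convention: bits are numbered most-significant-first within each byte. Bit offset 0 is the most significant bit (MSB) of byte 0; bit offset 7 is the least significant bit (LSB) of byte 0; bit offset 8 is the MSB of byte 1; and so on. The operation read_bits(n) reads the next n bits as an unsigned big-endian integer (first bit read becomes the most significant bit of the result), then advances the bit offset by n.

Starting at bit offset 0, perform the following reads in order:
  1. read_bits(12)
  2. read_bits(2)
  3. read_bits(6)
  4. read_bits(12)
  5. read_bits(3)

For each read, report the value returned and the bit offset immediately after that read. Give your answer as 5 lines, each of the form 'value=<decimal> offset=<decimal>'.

Answer: value=955 offset=12
value=3 offset=14
value=57 offset=20
value=2689 offset=32
value=3 offset=35

Derivation:
Read 1: bits[0:12] width=12 -> value=955 (bin 001110111011); offset now 12 = byte 1 bit 4; 28 bits remain
Read 2: bits[12:14] width=2 -> value=3 (bin 11); offset now 14 = byte 1 bit 6; 26 bits remain
Read 3: bits[14:20] width=6 -> value=57 (bin 111001); offset now 20 = byte 2 bit 4; 20 bits remain
Read 4: bits[20:32] width=12 -> value=2689 (bin 101010000001); offset now 32 = byte 4 bit 0; 8 bits remain
Read 5: bits[32:35] width=3 -> value=3 (bin 011); offset now 35 = byte 4 bit 3; 5 bits remain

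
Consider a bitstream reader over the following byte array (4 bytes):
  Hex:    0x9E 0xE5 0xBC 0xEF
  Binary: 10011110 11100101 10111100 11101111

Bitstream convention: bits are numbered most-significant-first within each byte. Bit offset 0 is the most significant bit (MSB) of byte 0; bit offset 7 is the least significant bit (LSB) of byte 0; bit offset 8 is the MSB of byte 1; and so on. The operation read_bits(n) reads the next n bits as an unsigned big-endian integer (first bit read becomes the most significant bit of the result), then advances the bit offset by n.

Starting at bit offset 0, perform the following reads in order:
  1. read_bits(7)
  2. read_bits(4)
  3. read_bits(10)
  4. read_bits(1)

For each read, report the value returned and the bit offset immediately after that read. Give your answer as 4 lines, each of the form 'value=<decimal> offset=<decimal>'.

Read 1: bits[0:7] width=7 -> value=79 (bin 1001111); offset now 7 = byte 0 bit 7; 25 bits remain
Read 2: bits[7:11] width=4 -> value=7 (bin 0111); offset now 11 = byte 1 bit 3; 21 bits remain
Read 3: bits[11:21] width=10 -> value=183 (bin 0010110111); offset now 21 = byte 2 bit 5; 11 bits remain
Read 4: bits[21:22] width=1 -> value=1 (bin 1); offset now 22 = byte 2 bit 6; 10 bits remain

Answer: value=79 offset=7
value=7 offset=11
value=183 offset=21
value=1 offset=22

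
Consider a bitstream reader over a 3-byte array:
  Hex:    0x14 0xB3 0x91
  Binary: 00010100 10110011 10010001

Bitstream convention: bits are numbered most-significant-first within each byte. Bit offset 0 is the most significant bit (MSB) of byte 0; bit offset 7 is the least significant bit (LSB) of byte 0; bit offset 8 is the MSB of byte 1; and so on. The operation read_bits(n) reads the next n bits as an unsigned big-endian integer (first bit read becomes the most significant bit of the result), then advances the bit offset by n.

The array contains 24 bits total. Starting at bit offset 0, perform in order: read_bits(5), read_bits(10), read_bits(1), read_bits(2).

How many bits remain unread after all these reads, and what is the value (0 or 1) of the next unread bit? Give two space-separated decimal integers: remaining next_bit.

Answer: 6 0

Derivation:
Read 1: bits[0:5] width=5 -> value=2 (bin 00010); offset now 5 = byte 0 bit 5; 19 bits remain
Read 2: bits[5:15] width=10 -> value=601 (bin 1001011001); offset now 15 = byte 1 bit 7; 9 bits remain
Read 3: bits[15:16] width=1 -> value=1 (bin 1); offset now 16 = byte 2 bit 0; 8 bits remain
Read 4: bits[16:18] width=2 -> value=2 (bin 10); offset now 18 = byte 2 bit 2; 6 bits remain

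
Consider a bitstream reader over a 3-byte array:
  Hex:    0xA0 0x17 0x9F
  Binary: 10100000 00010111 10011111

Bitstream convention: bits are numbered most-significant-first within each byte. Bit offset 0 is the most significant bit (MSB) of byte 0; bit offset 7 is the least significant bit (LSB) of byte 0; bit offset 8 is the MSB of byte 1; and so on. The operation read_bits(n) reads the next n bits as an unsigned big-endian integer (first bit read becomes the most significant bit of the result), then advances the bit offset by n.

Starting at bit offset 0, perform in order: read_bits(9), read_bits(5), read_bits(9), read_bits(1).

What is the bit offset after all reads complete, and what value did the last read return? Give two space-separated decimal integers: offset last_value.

Answer: 24 1

Derivation:
Read 1: bits[0:9] width=9 -> value=320 (bin 101000000); offset now 9 = byte 1 bit 1; 15 bits remain
Read 2: bits[9:14] width=5 -> value=5 (bin 00101); offset now 14 = byte 1 bit 6; 10 bits remain
Read 3: bits[14:23] width=9 -> value=463 (bin 111001111); offset now 23 = byte 2 bit 7; 1 bits remain
Read 4: bits[23:24] width=1 -> value=1 (bin 1); offset now 24 = byte 3 bit 0; 0 bits remain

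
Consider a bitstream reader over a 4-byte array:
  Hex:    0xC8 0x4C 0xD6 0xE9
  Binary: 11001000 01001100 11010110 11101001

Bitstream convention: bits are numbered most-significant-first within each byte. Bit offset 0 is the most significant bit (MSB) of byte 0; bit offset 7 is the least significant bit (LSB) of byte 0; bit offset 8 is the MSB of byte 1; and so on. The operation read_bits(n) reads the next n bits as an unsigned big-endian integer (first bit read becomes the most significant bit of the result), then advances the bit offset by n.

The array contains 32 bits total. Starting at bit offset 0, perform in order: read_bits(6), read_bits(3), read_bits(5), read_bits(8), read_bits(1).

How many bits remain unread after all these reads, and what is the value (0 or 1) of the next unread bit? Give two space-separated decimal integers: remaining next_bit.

Answer: 9 0

Derivation:
Read 1: bits[0:6] width=6 -> value=50 (bin 110010); offset now 6 = byte 0 bit 6; 26 bits remain
Read 2: bits[6:9] width=3 -> value=0 (bin 000); offset now 9 = byte 1 bit 1; 23 bits remain
Read 3: bits[9:14] width=5 -> value=19 (bin 10011); offset now 14 = byte 1 bit 6; 18 bits remain
Read 4: bits[14:22] width=8 -> value=53 (bin 00110101); offset now 22 = byte 2 bit 6; 10 bits remain
Read 5: bits[22:23] width=1 -> value=1 (bin 1); offset now 23 = byte 2 bit 7; 9 bits remain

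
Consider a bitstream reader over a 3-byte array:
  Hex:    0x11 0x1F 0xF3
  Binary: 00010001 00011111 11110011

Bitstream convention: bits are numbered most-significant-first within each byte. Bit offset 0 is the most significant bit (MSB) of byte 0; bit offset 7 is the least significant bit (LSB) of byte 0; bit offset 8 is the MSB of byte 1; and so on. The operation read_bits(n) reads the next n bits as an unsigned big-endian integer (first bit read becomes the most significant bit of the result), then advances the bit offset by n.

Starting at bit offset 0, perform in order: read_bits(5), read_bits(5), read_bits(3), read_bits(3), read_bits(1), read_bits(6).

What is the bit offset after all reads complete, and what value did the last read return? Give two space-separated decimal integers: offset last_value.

Read 1: bits[0:5] width=5 -> value=2 (bin 00010); offset now 5 = byte 0 bit 5; 19 bits remain
Read 2: bits[5:10] width=5 -> value=4 (bin 00100); offset now 10 = byte 1 bit 2; 14 bits remain
Read 3: bits[10:13] width=3 -> value=3 (bin 011); offset now 13 = byte 1 bit 5; 11 bits remain
Read 4: bits[13:16] width=3 -> value=7 (bin 111); offset now 16 = byte 2 bit 0; 8 bits remain
Read 5: bits[16:17] width=1 -> value=1 (bin 1); offset now 17 = byte 2 bit 1; 7 bits remain
Read 6: bits[17:23] width=6 -> value=57 (bin 111001); offset now 23 = byte 2 bit 7; 1 bits remain

Answer: 23 57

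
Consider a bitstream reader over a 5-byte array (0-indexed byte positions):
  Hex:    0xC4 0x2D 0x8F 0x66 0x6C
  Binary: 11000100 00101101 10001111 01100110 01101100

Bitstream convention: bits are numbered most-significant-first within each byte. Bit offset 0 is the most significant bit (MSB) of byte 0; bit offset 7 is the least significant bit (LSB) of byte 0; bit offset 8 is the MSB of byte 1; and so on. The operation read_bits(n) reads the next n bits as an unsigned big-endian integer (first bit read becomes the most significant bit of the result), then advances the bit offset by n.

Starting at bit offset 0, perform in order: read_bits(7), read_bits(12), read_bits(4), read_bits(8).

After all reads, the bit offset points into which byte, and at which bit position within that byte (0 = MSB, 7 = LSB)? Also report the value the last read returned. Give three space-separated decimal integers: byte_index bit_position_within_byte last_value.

Read 1: bits[0:7] width=7 -> value=98 (bin 1100010); offset now 7 = byte 0 bit 7; 33 bits remain
Read 2: bits[7:19] width=12 -> value=364 (bin 000101101100); offset now 19 = byte 2 bit 3; 21 bits remain
Read 3: bits[19:23] width=4 -> value=7 (bin 0111); offset now 23 = byte 2 bit 7; 17 bits remain
Read 4: bits[23:31] width=8 -> value=179 (bin 10110011); offset now 31 = byte 3 bit 7; 9 bits remain

Answer: 3 7 179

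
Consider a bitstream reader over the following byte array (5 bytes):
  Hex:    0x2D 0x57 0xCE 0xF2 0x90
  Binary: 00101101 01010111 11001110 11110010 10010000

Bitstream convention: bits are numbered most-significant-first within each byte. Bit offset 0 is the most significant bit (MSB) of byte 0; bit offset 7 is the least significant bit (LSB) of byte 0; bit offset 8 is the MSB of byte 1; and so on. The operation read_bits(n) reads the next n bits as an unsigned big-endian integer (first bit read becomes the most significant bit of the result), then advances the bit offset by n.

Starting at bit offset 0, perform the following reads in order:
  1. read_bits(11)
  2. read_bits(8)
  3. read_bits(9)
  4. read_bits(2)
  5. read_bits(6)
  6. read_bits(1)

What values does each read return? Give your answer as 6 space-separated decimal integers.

Read 1: bits[0:11] width=11 -> value=362 (bin 00101101010); offset now 11 = byte 1 bit 3; 29 bits remain
Read 2: bits[11:19] width=8 -> value=190 (bin 10111110); offset now 19 = byte 2 bit 3; 21 bits remain
Read 3: bits[19:28] width=9 -> value=239 (bin 011101111); offset now 28 = byte 3 bit 4; 12 bits remain
Read 4: bits[28:30] width=2 -> value=0 (bin 00); offset now 30 = byte 3 bit 6; 10 bits remain
Read 5: bits[30:36] width=6 -> value=41 (bin 101001); offset now 36 = byte 4 bit 4; 4 bits remain
Read 6: bits[36:37] width=1 -> value=0 (bin 0); offset now 37 = byte 4 bit 5; 3 bits remain

Answer: 362 190 239 0 41 0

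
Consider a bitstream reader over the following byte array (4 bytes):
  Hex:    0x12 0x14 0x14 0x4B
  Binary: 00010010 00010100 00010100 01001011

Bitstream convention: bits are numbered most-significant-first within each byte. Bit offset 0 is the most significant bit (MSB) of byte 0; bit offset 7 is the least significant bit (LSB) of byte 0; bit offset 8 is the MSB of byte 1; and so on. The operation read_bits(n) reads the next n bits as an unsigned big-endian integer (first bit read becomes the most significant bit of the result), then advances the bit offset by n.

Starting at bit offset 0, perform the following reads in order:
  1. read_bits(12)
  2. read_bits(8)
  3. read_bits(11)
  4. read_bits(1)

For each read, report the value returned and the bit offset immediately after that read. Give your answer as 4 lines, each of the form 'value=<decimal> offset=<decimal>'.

Answer: value=289 offset=12
value=65 offset=20
value=549 offset=31
value=1 offset=32

Derivation:
Read 1: bits[0:12] width=12 -> value=289 (bin 000100100001); offset now 12 = byte 1 bit 4; 20 bits remain
Read 2: bits[12:20] width=8 -> value=65 (bin 01000001); offset now 20 = byte 2 bit 4; 12 bits remain
Read 3: bits[20:31] width=11 -> value=549 (bin 01000100101); offset now 31 = byte 3 bit 7; 1 bits remain
Read 4: bits[31:32] width=1 -> value=1 (bin 1); offset now 32 = byte 4 bit 0; 0 bits remain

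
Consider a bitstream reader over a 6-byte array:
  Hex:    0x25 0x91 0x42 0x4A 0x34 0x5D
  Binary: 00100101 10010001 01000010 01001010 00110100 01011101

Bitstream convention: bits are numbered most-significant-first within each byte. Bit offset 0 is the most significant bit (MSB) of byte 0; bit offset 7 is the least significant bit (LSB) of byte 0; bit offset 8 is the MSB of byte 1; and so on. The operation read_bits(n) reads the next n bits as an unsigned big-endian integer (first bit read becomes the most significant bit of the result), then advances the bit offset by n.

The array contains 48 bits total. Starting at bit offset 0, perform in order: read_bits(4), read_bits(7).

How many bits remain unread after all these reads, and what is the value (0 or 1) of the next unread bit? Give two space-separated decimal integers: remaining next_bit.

Read 1: bits[0:4] width=4 -> value=2 (bin 0010); offset now 4 = byte 0 bit 4; 44 bits remain
Read 2: bits[4:11] width=7 -> value=44 (bin 0101100); offset now 11 = byte 1 bit 3; 37 bits remain

Answer: 37 1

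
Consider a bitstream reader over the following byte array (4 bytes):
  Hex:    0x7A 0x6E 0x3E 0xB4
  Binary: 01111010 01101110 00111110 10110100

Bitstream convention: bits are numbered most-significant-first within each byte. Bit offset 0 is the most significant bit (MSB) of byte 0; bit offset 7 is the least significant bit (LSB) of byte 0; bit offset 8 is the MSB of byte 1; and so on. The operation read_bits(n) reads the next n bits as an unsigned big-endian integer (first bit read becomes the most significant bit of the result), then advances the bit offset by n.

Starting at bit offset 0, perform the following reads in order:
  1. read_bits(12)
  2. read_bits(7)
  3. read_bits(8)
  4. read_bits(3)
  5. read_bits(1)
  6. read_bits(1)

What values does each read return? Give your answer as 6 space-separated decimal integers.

Answer: 1958 113 245 5 0 0

Derivation:
Read 1: bits[0:12] width=12 -> value=1958 (bin 011110100110); offset now 12 = byte 1 bit 4; 20 bits remain
Read 2: bits[12:19] width=7 -> value=113 (bin 1110001); offset now 19 = byte 2 bit 3; 13 bits remain
Read 3: bits[19:27] width=8 -> value=245 (bin 11110101); offset now 27 = byte 3 bit 3; 5 bits remain
Read 4: bits[27:30] width=3 -> value=5 (bin 101); offset now 30 = byte 3 bit 6; 2 bits remain
Read 5: bits[30:31] width=1 -> value=0 (bin 0); offset now 31 = byte 3 bit 7; 1 bits remain
Read 6: bits[31:32] width=1 -> value=0 (bin 0); offset now 32 = byte 4 bit 0; 0 bits remain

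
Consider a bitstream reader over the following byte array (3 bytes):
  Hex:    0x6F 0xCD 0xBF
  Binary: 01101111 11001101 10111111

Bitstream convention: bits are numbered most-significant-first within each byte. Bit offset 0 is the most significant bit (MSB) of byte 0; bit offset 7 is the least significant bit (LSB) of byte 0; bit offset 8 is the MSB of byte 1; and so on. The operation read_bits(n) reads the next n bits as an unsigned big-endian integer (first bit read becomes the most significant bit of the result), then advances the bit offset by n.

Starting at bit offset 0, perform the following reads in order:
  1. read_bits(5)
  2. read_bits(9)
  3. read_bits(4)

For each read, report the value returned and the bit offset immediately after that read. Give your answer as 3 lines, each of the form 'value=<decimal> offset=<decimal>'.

Answer: value=13 offset=5
value=499 offset=14
value=6 offset=18

Derivation:
Read 1: bits[0:5] width=5 -> value=13 (bin 01101); offset now 5 = byte 0 bit 5; 19 bits remain
Read 2: bits[5:14] width=9 -> value=499 (bin 111110011); offset now 14 = byte 1 bit 6; 10 bits remain
Read 3: bits[14:18] width=4 -> value=6 (bin 0110); offset now 18 = byte 2 bit 2; 6 bits remain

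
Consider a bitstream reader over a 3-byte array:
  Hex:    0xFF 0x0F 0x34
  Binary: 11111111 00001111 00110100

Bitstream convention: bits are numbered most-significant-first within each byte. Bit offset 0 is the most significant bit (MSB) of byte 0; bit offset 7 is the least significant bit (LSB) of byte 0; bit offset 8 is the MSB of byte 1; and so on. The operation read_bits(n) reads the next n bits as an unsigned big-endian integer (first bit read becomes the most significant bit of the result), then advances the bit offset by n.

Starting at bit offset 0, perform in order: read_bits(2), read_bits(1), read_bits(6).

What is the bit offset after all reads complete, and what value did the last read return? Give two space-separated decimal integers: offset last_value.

Answer: 9 62

Derivation:
Read 1: bits[0:2] width=2 -> value=3 (bin 11); offset now 2 = byte 0 bit 2; 22 bits remain
Read 2: bits[2:3] width=1 -> value=1 (bin 1); offset now 3 = byte 0 bit 3; 21 bits remain
Read 3: bits[3:9] width=6 -> value=62 (bin 111110); offset now 9 = byte 1 bit 1; 15 bits remain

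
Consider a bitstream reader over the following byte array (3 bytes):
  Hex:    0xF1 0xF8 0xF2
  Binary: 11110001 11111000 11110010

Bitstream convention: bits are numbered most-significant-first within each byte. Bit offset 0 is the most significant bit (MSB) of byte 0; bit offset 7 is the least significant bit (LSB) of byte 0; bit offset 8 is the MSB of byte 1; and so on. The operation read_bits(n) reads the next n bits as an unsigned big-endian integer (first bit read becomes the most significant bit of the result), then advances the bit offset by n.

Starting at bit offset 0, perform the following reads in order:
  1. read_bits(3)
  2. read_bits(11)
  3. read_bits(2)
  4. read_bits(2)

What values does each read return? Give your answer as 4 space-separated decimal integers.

Read 1: bits[0:3] width=3 -> value=7 (bin 111); offset now 3 = byte 0 bit 3; 21 bits remain
Read 2: bits[3:14] width=11 -> value=1150 (bin 10001111110); offset now 14 = byte 1 bit 6; 10 bits remain
Read 3: bits[14:16] width=2 -> value=0 (bin 00); offset now 16 = byte 2 bit 0; 8 bits remain
Read 4: bits[16:18] width=2 -> value=3 (bin 11); offset now 18 = byte 2 bit 2; 6 bits remain

Answer: 7 1150 0 3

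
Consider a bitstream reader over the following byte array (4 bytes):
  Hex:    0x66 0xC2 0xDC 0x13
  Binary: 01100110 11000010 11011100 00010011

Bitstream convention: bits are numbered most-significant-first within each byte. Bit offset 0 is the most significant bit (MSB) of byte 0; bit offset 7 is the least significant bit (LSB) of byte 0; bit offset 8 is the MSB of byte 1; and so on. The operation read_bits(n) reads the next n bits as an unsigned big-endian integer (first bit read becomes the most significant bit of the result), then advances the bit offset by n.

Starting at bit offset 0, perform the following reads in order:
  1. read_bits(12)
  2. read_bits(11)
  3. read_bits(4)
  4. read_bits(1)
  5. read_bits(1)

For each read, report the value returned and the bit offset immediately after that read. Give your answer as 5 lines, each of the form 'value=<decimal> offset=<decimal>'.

Read 1: bits[0:12] width=12 -> value=1644 (bin 011001101100); offset now 12 = byte 1 bit 4; 20 bits remain
Read 2: bits[12:23] width=11 -> value=366 (bin 00101101110); offset now 23 = byte 2 bit 7; 9 bits remain
Read 3: bits[23:27] width=4 -> value=0 (bin 0000); offset now 27 = byte 3 bit 3; 5 bits remain
Read 4: bits[27:28] width=1 -> value=1 (bin 1); offset now 28 = byte 3 bit 4; 4 bits remain
Read 5: bits[28:29] width=1 -> value=0 (bin 0); offset now 29 = byte 3 bit 5; 3 bits remain

Answer: value=1644 offset=12
value=366 offset=23
value=0 offset=27
value=1 offset=28
value=0 offset=29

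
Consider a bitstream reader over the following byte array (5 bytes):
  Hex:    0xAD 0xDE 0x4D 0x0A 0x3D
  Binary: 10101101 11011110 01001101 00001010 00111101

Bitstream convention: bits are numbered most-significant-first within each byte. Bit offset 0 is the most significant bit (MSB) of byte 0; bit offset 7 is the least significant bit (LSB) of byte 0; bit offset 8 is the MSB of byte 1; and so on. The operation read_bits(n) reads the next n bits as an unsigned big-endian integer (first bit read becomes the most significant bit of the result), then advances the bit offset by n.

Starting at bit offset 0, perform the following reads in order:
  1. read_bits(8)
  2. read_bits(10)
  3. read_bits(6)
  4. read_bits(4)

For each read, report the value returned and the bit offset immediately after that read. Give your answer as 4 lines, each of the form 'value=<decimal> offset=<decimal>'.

Answer: value=173 offset=8
value=889 offset=18
value=13 offset=24
value=0 offset=28

Derivation:
Read 1: bits[0:8] width=8 -> value=173 (bin 10101101); offset now 8 = byte 1 bit 0; 32 bits remain
Read 2: bits[8:18] width=10 -> value=889 (bin 1101111001); offset now 18 = byte 2 bit 2; 22 bits remain
Read 3: bits[18:24] width=6 -> value=13 (bin 001101); offset now 24 = byte 3 bit 0; 16 bits remain
Read 4: bits[24:28] width=4 -> value=0 (bin 0000); offset now 28 = byte 3 bit 4; 12 bits remain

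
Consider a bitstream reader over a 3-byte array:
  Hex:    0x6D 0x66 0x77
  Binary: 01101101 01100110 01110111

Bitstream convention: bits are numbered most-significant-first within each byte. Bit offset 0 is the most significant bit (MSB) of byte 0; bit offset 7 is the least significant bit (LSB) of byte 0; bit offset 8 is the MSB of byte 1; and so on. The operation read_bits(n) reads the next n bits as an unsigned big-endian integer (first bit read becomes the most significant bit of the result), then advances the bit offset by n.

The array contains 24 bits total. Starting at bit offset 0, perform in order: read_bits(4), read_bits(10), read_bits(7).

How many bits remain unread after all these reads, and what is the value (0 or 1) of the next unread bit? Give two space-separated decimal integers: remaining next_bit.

Answer: 3 1

Derivation:
Read 1: bits[0:4] width=4 -> value=6 (bin 0110); offset now 4 = byte 0 bit 4; 20 bits remain
Read 2: bits[4:14] width=10 -> value=857 (bin 1101011001); offset now 14 = byte 1 bit 6; 10 bits remain
Read 3: bits[14:21] width=7 -> value=78 (bin 1001110); offset now 21 = byte 2 bit 5; 3 bits remain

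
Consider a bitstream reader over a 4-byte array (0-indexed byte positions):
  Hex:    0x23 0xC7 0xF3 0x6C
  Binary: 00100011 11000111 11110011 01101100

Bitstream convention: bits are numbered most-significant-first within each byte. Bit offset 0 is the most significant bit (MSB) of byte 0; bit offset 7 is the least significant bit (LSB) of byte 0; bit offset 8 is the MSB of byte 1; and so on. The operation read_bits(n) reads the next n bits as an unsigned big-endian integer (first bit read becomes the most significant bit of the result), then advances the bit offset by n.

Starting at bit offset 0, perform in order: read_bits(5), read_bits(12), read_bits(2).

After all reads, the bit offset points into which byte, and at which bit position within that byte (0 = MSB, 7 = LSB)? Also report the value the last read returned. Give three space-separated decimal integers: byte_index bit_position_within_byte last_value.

Read 1: bits[0:5] width=5 -> value=4 (bin 00100); offset now 5 = byte 0 bit 5; 27 bits remain
Read 2: bits[5:17] width=12 -> value=1935 (bin 011110001111); offset now 17 = byte 2 bit 1; 15 bits remain
Read 3: bits[17:19] width=2 -> value=3 (bin 11); offset now 19 = byte 2 bit 3; 13 bits remain

Answer: 2 3 3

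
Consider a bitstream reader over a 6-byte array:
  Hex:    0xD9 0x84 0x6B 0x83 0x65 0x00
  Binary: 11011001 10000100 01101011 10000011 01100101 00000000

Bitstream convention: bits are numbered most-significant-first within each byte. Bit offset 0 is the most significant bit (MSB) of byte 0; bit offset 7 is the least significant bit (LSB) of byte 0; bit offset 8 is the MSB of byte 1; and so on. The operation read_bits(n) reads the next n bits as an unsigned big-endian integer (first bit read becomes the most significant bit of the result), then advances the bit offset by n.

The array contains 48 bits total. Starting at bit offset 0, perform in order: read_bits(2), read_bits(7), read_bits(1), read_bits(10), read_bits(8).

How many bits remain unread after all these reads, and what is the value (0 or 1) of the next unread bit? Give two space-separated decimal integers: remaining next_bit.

Read 1: bits[0:2] width=2 -> value=3 (bin 11); offset now 2 = byte 0 bit 2; 46 bits remain
Read 2: bits[2:9] width=7 -> value=51 (bin 0110011); offset now 9 = byte 1 bit 1; 39 bits remain
Read 3: bits[9:10] width=1 -> value=0 (bin 0); offset now 10 = byte 1 bit 2; 38 bits remain
Read 4: bits[10:20] width=10 -> value=70 (bin 0001000110); offset now 20 = byte 2 bit 4; 28 bits remain
Read 5: bits[20:28] width=8 -> value=184 (bin 10111000); offset now 28 = byte 3 bit 4; 20 bits remain

Answer: 20 0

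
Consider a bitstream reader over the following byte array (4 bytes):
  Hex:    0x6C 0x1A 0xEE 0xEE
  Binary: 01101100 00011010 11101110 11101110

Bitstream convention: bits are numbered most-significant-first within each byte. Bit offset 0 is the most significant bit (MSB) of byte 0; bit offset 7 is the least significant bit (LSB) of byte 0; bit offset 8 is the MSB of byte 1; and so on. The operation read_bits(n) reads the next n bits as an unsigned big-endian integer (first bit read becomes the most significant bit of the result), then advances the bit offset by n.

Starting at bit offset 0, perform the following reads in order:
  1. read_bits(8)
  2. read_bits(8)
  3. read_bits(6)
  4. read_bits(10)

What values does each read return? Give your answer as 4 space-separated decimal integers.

Read 1: bits[0:8] width=8 -> value=108 (bin 01101100); offset now 8 = byte 1 bit 0; 24 bits remain
Read 2: bits[8:16] width=8 -> value=26 (bin 00011010); offset now 16 = byte 2 bit 0; 16 bits remain
Read 3: bits[16:22] width=6 -> value=59 (bin 111011); offset now 22 = byte 2 bit 6; 10 bits remain
Read 4: bits[22:32] width=10 -> value=750 (bin 1011101110); offset now 32 = byte 4 bit 0; 0 bits remain

Answer: 108 26 59 750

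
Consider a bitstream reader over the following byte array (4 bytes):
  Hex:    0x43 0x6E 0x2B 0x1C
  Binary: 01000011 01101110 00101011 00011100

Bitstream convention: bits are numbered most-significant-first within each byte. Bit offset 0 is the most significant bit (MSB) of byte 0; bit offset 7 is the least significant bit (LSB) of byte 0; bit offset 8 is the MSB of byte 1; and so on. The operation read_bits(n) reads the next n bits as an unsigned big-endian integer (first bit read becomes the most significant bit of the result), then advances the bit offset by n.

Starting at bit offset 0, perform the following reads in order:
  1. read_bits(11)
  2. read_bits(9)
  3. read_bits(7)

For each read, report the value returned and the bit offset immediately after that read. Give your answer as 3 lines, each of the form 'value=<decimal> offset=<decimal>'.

Answer: value=539 offset=11
value=226 offset=20
value=88 offset=27

Derivation:
Read 1: bits[0:11] width=11 -> value=539 (bin 01000011011); offset now 11 = byte 1 bit 3; 21 bits remain
Read 2: bits[11:20] width=9 -> value=226 (bin 011100010); offset now 20 = byte 2 bit 4; 12 bits remain
Read 3: bits[20:27] width=7 -> value=88 (bin 1011000); offset now 27 = byte 3 bit 3; 5 bits remain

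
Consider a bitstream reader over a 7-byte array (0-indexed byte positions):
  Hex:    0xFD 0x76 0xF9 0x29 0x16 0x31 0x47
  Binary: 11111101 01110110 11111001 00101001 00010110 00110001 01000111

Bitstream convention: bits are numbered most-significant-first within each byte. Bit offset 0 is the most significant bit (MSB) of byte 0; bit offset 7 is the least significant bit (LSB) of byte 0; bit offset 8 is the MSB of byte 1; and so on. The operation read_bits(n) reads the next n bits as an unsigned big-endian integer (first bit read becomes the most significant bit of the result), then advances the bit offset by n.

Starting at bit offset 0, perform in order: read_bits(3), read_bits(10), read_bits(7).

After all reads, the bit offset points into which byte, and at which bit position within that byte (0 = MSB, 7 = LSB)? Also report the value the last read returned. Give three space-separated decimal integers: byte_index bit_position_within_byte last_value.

Read 1: bits[0:3] width=3 -> value=7 (bin 111); offset now 3 = byte 0 bit 3; 53 bits remain
Read 2: bits[3:13] width=10 -> value=942 (bin 1110101110); offset now 13 = byte 1 bit 5; 43 bits remain
Read 3: bits[13:20] width=7 -> value=111 (bin 1101111); offset now 20 = byte 2 bit 4; 36 bits remain

Answer: 2 4 111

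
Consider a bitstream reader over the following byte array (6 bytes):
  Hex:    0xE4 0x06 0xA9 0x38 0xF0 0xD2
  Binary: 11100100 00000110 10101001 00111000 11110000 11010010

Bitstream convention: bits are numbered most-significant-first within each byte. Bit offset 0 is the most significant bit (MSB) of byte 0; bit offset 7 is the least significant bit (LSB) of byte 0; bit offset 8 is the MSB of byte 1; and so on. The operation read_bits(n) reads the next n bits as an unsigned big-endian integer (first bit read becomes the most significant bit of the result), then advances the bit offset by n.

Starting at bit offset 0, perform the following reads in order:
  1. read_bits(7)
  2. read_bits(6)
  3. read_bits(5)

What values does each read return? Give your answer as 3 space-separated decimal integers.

Answer: 114 0 26

Derivation:
Read 1: bits[0:7] width=7 -> value=114 (bin 1110010); offset now 7 = byte 0 bit 7; 41 bits remain
Read 2: bits[7:13] width=6 -> value=0 (bin 000000); offset now 13 = byte 1 bit 5; 35 bits remain
Read 3: bits[13:18] width=5 -> value=26 (bin 11010); offset now 18 = byte 2 bit 2; 30 bits remain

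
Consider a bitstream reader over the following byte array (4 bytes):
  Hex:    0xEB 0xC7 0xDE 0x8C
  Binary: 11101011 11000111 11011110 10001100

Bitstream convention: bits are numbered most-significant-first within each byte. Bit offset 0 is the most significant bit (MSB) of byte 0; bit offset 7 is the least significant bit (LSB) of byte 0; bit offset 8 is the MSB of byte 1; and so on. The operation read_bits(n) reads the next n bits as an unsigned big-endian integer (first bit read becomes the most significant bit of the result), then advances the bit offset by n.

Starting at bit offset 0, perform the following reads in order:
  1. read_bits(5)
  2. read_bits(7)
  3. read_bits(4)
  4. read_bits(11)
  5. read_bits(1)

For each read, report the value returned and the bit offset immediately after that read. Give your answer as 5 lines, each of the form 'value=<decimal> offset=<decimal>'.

Read 1: bits[0:5] width=5 -> value=29 (bin 11101); offset now 5 = byte 0 bit 5; 27 bits remain
Read 2: bits[5:12] width=7 -> value=60 (bin 0111100); offset now 12 = byte 1 bit 4; 20 bits remain
Read 3: bits[12:16] width=4 -> value=7 (bin 0111); offset now 16 = byte 2 bit 0; 16 bits remain
Read 4: bits[16:27] width=11 -> value=1780 (bin 11011110100); offset now 27 = byte 3 bit 3; 5 bits remain
Read 5: bits[27:28] width=1 -> value=0 (bin 0); offset now 28 = byte 3 bit 4; 4 bits remain

Answer: value=29 offset=5
value=60 offset=12
value=7 offset=16
value=1780 offset=27
value=0 offset=28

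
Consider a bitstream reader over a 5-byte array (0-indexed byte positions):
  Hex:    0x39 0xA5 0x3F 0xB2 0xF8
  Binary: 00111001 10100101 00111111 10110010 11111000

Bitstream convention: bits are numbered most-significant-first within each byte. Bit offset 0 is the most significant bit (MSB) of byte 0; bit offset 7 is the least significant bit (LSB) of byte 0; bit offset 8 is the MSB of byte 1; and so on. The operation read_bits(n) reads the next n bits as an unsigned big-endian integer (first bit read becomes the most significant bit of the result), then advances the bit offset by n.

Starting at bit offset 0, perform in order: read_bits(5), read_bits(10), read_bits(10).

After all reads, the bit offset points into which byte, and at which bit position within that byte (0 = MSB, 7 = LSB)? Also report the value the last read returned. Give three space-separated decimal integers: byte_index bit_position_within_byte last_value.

Read 1: bits[0:5] width=5 -> value=7 (bin 00111); offset now 5 = byte 0 bit 5; 35 bits remain
Read 2: bits[5:15] width=10 -> value=210 (bin 0011010010); offset now 15 = byte 1 bit 7; 25 bits remain
Read 3: bits[15:25] width=10 -> value=639 (bin 1001111111); offset now 25 = byte 3 bit 1; 15 bits remain

Answer: 3 1 639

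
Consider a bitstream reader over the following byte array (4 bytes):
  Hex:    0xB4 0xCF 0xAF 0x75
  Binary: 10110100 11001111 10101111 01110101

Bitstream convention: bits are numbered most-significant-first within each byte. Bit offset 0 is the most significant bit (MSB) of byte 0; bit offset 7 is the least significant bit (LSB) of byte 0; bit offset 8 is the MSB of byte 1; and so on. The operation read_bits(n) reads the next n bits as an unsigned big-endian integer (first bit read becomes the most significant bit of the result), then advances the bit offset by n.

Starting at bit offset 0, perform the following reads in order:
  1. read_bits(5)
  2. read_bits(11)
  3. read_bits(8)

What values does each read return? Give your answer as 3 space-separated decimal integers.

Answer: 22 1231 175

Derivation:
Read 1: bits[0:5] width=5 -> value=22 (bin 10110); offset now 5 = byte 0 bit 5; 27 bits remain
Read 2: bits[5:16] width=11 -> value=1231 (bin 10011001111); offset now 16 = byte 2 bit 0; 16 bits remain
Read 3: bits[16:24] width=8 -> value=175 (bin 10101111); offset now 24 = byte 3 bit 0; 8 bits remain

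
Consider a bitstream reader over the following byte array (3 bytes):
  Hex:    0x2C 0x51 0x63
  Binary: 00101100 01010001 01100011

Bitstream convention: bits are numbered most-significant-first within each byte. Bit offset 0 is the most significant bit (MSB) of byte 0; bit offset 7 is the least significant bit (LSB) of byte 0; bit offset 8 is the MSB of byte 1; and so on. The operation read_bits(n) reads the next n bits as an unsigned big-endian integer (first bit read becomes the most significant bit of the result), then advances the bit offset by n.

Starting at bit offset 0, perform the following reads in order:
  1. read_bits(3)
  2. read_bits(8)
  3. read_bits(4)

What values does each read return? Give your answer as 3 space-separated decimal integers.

Answer: 1 98 8

Derivation:
Read 1: bits[0:3] width=3 -> value=1 (bin 001); offset now 3 = byte 0 bit 3; 21 bits remain
Read 2: bits[3:11] width=8 -> value=98 (bin 01100010); offset now 11 = byte 1 bit 3; 13 bits remain
Read 3: bits[11:15] width=4 -> value=8 (bin 1000); offset now 15 = byte 1 bit 7; 9 bits remain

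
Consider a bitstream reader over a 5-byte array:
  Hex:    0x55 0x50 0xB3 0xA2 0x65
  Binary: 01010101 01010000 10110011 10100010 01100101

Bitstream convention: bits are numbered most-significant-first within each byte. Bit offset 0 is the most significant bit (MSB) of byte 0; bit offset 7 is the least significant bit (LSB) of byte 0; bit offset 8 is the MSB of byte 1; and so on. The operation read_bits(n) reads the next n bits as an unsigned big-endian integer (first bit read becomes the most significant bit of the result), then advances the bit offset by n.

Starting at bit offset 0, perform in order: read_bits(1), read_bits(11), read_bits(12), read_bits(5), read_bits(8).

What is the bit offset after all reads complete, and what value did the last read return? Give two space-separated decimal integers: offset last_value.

Read 1: bits[0:1] width=1 -> value=0 (bin 0); offset now 1 = byte 0 bit 1; 39 bits remain
Read 2: bits[1:12] width=11 -> value=1365 (bin 10101010101); offset now 12 = byte 1 bit 4; 28 bits remain
Read 3: bits[12:24] width=12 -> value=179 (bin 000010110011); offset now 24 = byte 3 bit 0; 16 bits remain
Read 4: bits[24:29] width=5 -> value=20 (bin 10100); offset now 29 = byte 3 bit 5; 11 bits remain
Read 5: bits[29:37] width=8 -> value=76 (bin 01001100); offset now 37 = byte 4 bit 5; 3 bits remain

Answer: 37 76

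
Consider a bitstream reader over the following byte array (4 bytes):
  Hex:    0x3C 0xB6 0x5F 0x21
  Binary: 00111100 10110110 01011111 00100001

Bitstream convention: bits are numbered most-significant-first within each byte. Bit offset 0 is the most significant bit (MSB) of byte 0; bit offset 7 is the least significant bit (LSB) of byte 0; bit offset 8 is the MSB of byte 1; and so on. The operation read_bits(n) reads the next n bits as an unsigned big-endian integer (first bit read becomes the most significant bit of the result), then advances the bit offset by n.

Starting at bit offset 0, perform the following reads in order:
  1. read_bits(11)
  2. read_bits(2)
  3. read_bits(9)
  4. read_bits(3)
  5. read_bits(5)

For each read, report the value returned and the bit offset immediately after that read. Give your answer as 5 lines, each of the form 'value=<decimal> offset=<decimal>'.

Read 1: bits[0:11] width=11 -> value=485 (bin 00111100101); offset now 11 = byte 1 bit 3; 21 bits remain
Read 2: bits[11:13] width=2 -> value=2 (bin 10); offset now 13 = byte 1 bit 5; 19 bits remain
Read 3: bits[13:22] width=9 -> value=407 (bin 110010111); offset now 22 = byte 2 bit 6; 10 bits remain
Read 4: bits[22:25] width=3 -> value=6 (bin 110); offset now 25 = byte 3 bit 1; 7 bits remain
Read 5: bits[25:30] width=5 -> value=8 (bin 01000); offset now 30 = byte 3 bit 6; 2 bits remain

Answer: value=485 offset=11
value=2 offset=13
value=407 offset=22
value=6 offset=25
value=8 offset=30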